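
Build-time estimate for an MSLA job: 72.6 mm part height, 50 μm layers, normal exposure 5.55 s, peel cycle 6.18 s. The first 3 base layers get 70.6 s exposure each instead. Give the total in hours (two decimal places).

Layer count = ceil(72.6 / 0.05) = 1452.
Burn-in layers = 3 × (70.6 + 6.18) = 230.34 s.
Normal layers = 1449 × (5.55 + 6.18), so 16996.77 s.
Total = 230.34 + 16996.77 = 17227.11 s = 4.79 hours.

4.79 hours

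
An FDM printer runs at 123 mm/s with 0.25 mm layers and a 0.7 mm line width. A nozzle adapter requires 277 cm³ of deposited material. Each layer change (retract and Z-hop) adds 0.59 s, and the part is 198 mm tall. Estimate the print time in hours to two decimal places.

Line area: 0.25 × 0.7 → 0.175 mm².
Toolpath length = 277 cm³ / 0.175 mm² = 277000 / 0.175 = 1582857.1 mm.
Extrusion time: 1582857.1 / 123 → 12868.8 s.
Layer count = ceil(198 / 0.25) = 792.
Non-print overhead = 792 × 0.59, so 467.28 s.
Total = 12868.8 + 467.28 = 13336.08 s = 3.70 hours.

3.70 hours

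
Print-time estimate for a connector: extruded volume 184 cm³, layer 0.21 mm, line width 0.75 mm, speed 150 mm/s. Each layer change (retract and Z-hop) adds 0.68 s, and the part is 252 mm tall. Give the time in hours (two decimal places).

Extrusion cross-section: 0.21 × 0.75 → 0.1575 mm².
Toolpath length = 184 cm³ / 0.1575 mm² = 184000 / 0.1575 = 1168254 mm.
Print-move time = 1168254 / 150 = 7788.4 s.
Layer count = ceil(252 / 0.21) = 1200.
Non-print overhead = 1200 × 0.68 = 816 s.
Total = 7788.4 + 816 = 8604.4 s = 2.39 hours.

2.39 hours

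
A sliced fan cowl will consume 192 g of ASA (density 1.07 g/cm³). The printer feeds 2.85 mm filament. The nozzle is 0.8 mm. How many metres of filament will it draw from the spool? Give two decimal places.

28.13 m

Extruded volume: 192/1.07 = 179.4393 cm³ (179439.3 mm³).
A = π r² = π × 1.425² = 6.3794 mm².
L = V/A = 179439.3/6.3794 = 28127.93 mm → 28.13 m.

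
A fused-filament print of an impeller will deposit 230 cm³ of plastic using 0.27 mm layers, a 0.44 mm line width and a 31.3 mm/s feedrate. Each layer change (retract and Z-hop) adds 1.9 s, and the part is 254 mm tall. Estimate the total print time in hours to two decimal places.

Line area = 0.27 × 0.44 = 0.1188 mm².
Path length: 230000 mm³ / 0.1188 mm² → 1936026.9 mm.
Print-move time = 1936026.9 / 31.3, so 61853.9 s.
Number of layers: 254 / 0.27 → 941 (rounded up).
Non-print overhead = 941 × 1.9, so 1787.9 s.
Total = 61853.9 + 1787.9 = 63641.8 s = 17.68 hours.

17.68 hours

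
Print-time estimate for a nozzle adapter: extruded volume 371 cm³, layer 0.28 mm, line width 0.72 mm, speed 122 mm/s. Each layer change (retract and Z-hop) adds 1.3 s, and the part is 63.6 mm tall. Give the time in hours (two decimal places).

Extrusion cross-section: 0.28 × 0.72 → 0.2016 mm².
Total extruded path = 371000/0.2016 = 1840277.8 mm.
Print-move time = 1840277.8 / 122, so 15084.2 s.
Layers = ⌈63.6/0.28⌉ = 228.
Layer-change overhead: 228 × 1.3 → 296.4 s.
Altogether 15084.2 + 296.4 = 15380.6 s, i.e. 4.27 hours.

4.27 hours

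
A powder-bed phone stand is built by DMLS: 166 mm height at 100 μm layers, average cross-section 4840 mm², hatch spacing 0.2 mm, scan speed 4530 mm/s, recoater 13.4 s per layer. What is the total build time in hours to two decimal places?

8.64 hours

Layers = ⌈166/0.1⌉ = 1660.
Per-layer scan distance = 4840 / 0.2 = 24200 mm.
Per-layer scan time = 24200 / 4530, so 5.3422 s.
Time per layer = 5.3422 + 13.4, so 18.7422 s.
Build time = 1660 × 18.7422 = 31112.052 s = 8.64 hours.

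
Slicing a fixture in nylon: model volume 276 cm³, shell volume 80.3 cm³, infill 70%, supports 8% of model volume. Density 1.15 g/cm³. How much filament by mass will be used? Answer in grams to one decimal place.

Infill region = 276 − 80.3 = 195.7 cm³.
Infill volume = 0.70 × 195.7 = 136.99 cm³.
Support = 0.08 × 276, so 22.08 cm³.
Total extruded = 80.3 + 136.99 + 22.08 = 239.37 cm³.
Mass: 239.37 × 1.15 → 275.2755 g.

275.3 g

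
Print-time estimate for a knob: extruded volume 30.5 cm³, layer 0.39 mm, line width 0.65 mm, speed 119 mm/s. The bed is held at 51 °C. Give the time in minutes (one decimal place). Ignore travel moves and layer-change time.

16.9 minutes

Bead cross-section = 0.39 × 0.65 = 0.2535 mm².
Path length: 30500 mm³ / 0.2535 mm² → 120315.6 mm.
Print-move time = 120315.6 / 119 = 1011.1 s.
Converting: 1011.1 s = 16.9 minutes.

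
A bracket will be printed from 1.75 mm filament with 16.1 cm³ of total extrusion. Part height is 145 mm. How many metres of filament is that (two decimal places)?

6.69 m

Cross-section of 1.75 mm filament: π·(1.75/2)² = 2.4053 mm².
L = 16100 mm³ / 2.4053 mm² = 6693.55 mm, i.e. 6.69 m.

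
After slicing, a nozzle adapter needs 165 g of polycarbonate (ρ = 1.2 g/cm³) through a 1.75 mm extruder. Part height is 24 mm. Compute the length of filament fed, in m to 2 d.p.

57.17 m

Extruded volume: 165/1.2 = 137.5 cm³ (137500 mm³).
Cross-section of 1.75 mm filament: π·(1.75/2)² = 2.4053 mm².
L = V/A = 137500/2.4053 = 57165.43 mm → 57.17 m.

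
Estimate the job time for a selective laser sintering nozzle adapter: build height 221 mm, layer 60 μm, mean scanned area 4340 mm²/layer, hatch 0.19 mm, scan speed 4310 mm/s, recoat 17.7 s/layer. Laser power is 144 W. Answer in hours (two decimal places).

Number of layers: 221 / 0.06 → 3684 (rounded up).
Scan path per layer = 4340 / 0.19, so 22842.1 mm.
Scan time per layer = 22842.1 / 4310, so 5.2998 s.
Per-layer time = 5.2998 + 17.7, so 22.9998 s.
Build time = 3684 × 22.9998 = 84731.2632 s = 23.54 hours.

23.54 hours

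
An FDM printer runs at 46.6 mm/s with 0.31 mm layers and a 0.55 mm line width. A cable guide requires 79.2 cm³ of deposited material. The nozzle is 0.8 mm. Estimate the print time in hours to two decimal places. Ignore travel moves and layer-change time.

2.77 hours

Bead cross-section = 0.31 × 0.55, so 0.1705 mm².
Path length: 79200 mm³ / 0.1705 mm² → 464516.1 mm.
Extrusion time: 464516.1 / 46.6 → 9968.2 s.
Converting: 9968.2 s = 2.77 hours.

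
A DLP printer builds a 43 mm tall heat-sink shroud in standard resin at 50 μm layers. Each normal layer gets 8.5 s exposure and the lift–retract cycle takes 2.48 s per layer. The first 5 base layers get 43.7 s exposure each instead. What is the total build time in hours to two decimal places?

2.67 hours

Layer count = ceil(43 / 0.05) = 860.
Base layers: 5 × (43.7 + 2.48) → 230.9 s.
Regular layers = 855 × (8.5 + 2.48), so 9387.9 s.
Total = 230.9 + 9387.9 = 9618.8 s = 2.67 hours.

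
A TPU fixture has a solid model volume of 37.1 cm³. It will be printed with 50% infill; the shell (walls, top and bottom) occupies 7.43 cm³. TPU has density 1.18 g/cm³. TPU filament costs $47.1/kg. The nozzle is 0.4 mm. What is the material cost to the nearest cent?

$1.24

Interior volume = 37.1 − 7.43, so 29.67 cm³.
Deposited infill: 0.50 × 29.67 → 14.835 cm³.
Deposited volume = 7.43 + 14.835 = 22.265 cm³.
Mass: 22.265 × 1.18 → 26.2727 g.
At $47.1/kg: 26.2727/1000 × 47.1 = $1.24.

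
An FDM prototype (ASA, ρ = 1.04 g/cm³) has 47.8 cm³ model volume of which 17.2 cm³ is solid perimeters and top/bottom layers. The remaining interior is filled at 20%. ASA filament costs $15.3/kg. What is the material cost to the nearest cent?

$0.37

Infill region: 47.8 − 17.2 → 30.6 cm³.
Deposited infill = 0.20 × 30.6, so 6.12 cm³.
Total printed volume = 17.2 + 6.12 = 23.32 cm³.
Mass: 23.32 × 1.04 → 24.2528 g.
Cost = 24.2528 g / 1000 × $15.3/kg = $0.37.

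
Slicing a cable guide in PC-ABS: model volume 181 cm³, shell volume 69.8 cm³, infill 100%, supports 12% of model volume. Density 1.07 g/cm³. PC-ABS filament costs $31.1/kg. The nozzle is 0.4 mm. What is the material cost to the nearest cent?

Infill region = 181 − 69.8, so 111.2 cm³.
Infill deposited: 1.00 × 111.2 → 111.2 cm³.
Support = 0.12 × 181, so 21.72 cm³.
Total printed volume: 69.8 + 111.2 + 21.72 → 202.72 cm³.
Mass: 202.72 × 1.07 → 216.9104 g.
Cost = 216.9104 g / 1000 × $31.1/kg = $6.75.

$6.75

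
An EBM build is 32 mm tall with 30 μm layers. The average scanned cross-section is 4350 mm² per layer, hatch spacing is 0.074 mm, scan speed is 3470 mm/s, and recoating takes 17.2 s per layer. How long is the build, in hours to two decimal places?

Number of layers: 32 / 0.03 → 1067 (rounded up).
Per-layer scan distance = 4350 / 0.074, so 58783.8 mm.
Beam time per layer = 58783.8 / 3470, so 16.9406 s.
Per-layer time = 16.9406 + 17.2 = 34.1406 s.
1067 layers × 34.1406 s/layer = 36428.0202 s, i.e. 10.12 hours.

10.12 hours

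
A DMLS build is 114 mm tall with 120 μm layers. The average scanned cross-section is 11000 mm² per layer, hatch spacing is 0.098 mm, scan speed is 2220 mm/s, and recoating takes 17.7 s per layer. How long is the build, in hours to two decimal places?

Layers = ⌈114/0.12⌉ = 950.
Per-layer scan distance: 11000 / 0.098 → 112244.9 mm.
Laser time per layer = 112244.9 / 2220 = 50.5608 s.
Time per layer = 50.5608 + 17.7 = 68.2608 s.
Build time = 950 × 68.2608 = 64847.76 s = 18.01 hours.

18.01 hours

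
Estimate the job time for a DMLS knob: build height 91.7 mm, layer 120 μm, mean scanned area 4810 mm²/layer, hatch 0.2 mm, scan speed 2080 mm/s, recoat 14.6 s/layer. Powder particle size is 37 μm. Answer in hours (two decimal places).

Layer count = ceil(91.7 / 0.12) = 765.
Per-layer scan distance = 4810 / 0.2 = 24050 mm.
Per-layer scan time: 24050 / 2080 → 11.5625 s.
Layer cycle = 11.5625 + 14.6, so 26.1625 s.
Build time = 765 × 26.1625 = 20014.3125 s = 5.56 hours.

5.56 hours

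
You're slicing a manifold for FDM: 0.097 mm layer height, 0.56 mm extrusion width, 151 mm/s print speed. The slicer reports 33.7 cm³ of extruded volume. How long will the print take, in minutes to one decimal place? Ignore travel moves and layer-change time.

Extrusion cross-section = 0.097 × 0.56 = 0.05432 mm².
Toolpath length = 33.7 cm³ / 0.05432 mm² = 33700 / 0.05432 = 620397.6 mm.
Extrusion time = 620397.6 / 151, so 4108.6 s.
4108.6 s = 68.5 minutes.

68.5 minutes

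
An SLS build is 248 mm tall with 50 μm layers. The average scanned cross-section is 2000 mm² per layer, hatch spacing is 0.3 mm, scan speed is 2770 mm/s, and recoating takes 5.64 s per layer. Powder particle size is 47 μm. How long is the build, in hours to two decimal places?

11.09 hours

Layers = ⌈248/0.05⌉ = 4960.
Per-layer scan distance = 2000 / 0.3, so 6666.7 mm.
Per-layer scan time = 6666.7 / 2770, so 2.4068 s.
Layer cycle = 2.4068 + 5.64 = 8.0468 s.
Total: 4960 × 8.0468 s = 39912.128 s → 11.09 hours.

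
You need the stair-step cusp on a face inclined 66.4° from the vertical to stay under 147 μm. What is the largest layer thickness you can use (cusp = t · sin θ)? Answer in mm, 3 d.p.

sin(66.4°) = 0.9164; t_max = 0.147/0.9164 = 0.160 mm.

0.160 mm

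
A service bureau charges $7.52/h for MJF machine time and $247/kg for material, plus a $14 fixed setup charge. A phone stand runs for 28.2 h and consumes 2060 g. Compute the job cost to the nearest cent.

Machine-time cost: 7.52 × 28.2 → $212.064.
Feedstock cost: 247 × 2060/1000 → $508.82.
Total = 212.064 + 508.82 + 14 = 734.884 ≈ $734.88.

$734.88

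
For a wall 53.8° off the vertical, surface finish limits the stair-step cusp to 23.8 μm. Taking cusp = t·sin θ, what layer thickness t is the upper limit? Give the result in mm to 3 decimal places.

sin(53.8°) = 0.8070; t_max = 0.0238/0.8070 = 0.029 mm.

0.029 mm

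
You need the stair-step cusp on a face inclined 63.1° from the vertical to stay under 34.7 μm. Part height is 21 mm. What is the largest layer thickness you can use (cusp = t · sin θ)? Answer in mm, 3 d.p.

0.039 mm

t = h_c / sin θ = 0.0347 / 0.8918 = 0.039 mm.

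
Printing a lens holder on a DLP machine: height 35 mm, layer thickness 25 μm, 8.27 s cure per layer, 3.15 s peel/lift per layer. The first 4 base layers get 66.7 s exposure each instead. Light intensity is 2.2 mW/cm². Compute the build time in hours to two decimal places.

4.51 hours

Number of layers: 35 / 0.025 → 1400 (rounded up).
Bottom layers: 4 × (66.7 + 3.15) → 279.4 s.
Remaining layers = 1396 × (8.27 + 3.15) = 15942.32 s.
Sum: 279.4 + 15942.32 = 16221.72 s → 4.51 hours.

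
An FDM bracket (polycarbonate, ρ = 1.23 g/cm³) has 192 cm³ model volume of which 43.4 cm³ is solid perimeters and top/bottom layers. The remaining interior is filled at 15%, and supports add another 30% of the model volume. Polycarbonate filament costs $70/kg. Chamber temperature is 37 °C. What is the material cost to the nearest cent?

Volume inside the shell: 192 − 43.4 → 148.6 cm³.
Infill volume: 0.15 × 148.6 → 22.29 cm³.
Support = 0.30 × 192, so 57.6 cm³.
Total printed volume = 43.4 + 22.29 + 57.6, so 123.29 cm³.
Mass: 123.29 × 1.23 → 151.6467 g.
Cost = 151.6467 g / 1000 × $70/kg = $10.62.

$10.62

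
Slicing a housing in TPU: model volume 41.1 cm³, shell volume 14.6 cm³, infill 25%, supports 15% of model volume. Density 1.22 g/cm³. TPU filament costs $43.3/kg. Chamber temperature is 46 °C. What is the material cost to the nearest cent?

$1.45

Interior volume: 41.1 − 14.6 → 26.5 cm³.
Deposited infill: 0.25 × 26.5 → 6.625 cm³.
Support: 0.15 × 41.1 → 6.165 cm³.
Deposited volume = 14.6 + 6.625 + 6.165 = 27.39 cm³.
Mass = 27.39 × 1.22 = 33.4158 g.
Cost = 33.4158 g / 1000 × $43.3/kg = $1.45.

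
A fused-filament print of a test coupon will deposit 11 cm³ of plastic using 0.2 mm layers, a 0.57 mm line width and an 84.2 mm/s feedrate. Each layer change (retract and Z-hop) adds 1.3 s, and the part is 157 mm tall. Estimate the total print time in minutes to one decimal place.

36.1 minutes

Extrusion cross-section = 0.2 × 0.57 = 0.114 mm².
Toolpath length = 11 cm³ / 0.114 mm² = 11000 / 0.114 = 96491.2 mm.
Print-move time = 96491.2 / 84.2 = 1146 s.
Layers = ⌈157/0.2⌉ = 785.
Non-print overhead: 785 × 1.3 → 1020.5 s.
Total = 1146 + 1020.5 = 2166.5 s = 36.1 minutes.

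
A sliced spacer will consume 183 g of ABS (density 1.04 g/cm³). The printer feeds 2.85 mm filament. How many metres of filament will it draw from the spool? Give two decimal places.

27.58 m

Volume = 183 g / 1.04 g·cm⁻³ = 175.9615 cm³ = 175961.5 mm³.
Cross-section of 2.85 mm filament: π·(2.85/2)² = 6.3794 mm².
Length = 175961.5 / 6.3794 = 27582.77 mm = 27.58 m.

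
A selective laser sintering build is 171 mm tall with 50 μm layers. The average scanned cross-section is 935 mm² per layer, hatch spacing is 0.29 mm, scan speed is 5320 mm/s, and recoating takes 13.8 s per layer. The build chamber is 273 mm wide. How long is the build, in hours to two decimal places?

13.69 hours

Layers = ⌈171/0.05⌉ = 3420.
Per-layer scan distance = 935 / 0.29, so 3224.1 mm.
Per-layer scan time: 3224.1 / 5320 → 0.606 s.
Layer cycle: 0.606 + 13.8 → 14.406 s.
Total: 3420 × 14.406 s = 49268.52 s → 13.69 hours.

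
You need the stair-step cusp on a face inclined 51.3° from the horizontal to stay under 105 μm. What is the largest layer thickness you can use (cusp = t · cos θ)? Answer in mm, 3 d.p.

cos(51.3°) = 0.6252; t_max = 0.105/0.6252 = 0.168 mm.

0.168 mm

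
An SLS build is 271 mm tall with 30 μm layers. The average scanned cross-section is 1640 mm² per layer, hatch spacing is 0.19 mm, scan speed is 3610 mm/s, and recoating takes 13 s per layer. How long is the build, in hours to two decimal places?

38.62 hours

Number of layers: 271 / 0.03 → 9034 (rounded up).
Scan path per layer = 1640 / 0.19, so 8631.6 mm.
Per-layer scan time = 8631.6 / 3610 = 2.391 s.
Per-layer time: 2.391 + 13 → 15.391 s.
Total: 9034 × 15.391 s = 139042.294 s → 38.62 hours.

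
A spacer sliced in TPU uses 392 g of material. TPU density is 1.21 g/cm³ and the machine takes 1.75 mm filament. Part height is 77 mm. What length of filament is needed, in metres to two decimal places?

Extruded volume: 392/1.21 = 323.9669 cm³ (323966.9 mm³).
A = π r² = π × 0.875² = 2.4053 mm².
Length = 323966.9 / 2.4053 = 134688.77 mm = 134.69 m.

134.69 m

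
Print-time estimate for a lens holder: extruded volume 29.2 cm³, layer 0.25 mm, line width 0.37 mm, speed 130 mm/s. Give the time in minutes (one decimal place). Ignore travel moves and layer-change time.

40.5 minutes

Line area: 0.25 × 0.37 → 0.0925 mm².
Toolpath length = 29.2 cm³ / 0.0925 mm² = 29200 / 0.0925 = 315675.7 mm.
Extrusion time: 315675.7 / 130 → 2428.3 s.
2428.3 s = 40.5 minutes.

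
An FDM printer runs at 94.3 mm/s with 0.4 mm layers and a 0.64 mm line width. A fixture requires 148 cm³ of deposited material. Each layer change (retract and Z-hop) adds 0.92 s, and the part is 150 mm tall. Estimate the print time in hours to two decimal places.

1.80 hours

Bead cross-section = 0.4 × 0.64 = 0.256 mm².
Path length: 148000 mm³ / 0.256 mm² → 578125 mm.
Print-move time: 578125 / 94.3 → 6130.7 s.
Layers = ⌈150/0.4⌉ = 375.
Z-hop total = 375 × 0.92, so 345 s.
Total = 6130.7 + 345 = 6475.7 s = 1.80 hours.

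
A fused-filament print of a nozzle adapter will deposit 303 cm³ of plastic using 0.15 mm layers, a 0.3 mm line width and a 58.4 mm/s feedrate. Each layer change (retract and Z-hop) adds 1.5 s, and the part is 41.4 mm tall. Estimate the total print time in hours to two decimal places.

32.14 hours

Bead cross-section = 0.15 × 0.3 = 0.045 mm².
Toolpath length = 303 cm³ / 0.045 mm² = 303000 / 0.045 = 6733333.3 mm.
Print-move time = 6733333.3 / 58.4 = 115296.8 s.
Layer count = ceil(41.4 / 0.15) = 276.
Layer-change overhead = 276 × 1.5, so 414 s.
Altogether 115296.8 + 414 = 115710.8 s, i.e. 32.14 hours.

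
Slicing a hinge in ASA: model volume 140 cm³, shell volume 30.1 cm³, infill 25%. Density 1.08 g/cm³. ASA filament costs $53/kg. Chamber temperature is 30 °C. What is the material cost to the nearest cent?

$3.30

Interior volume = 140 − 30.1 = 109.9 cm³.
Infill volume = 0.25 × 109.9 = 27.475 cm³.
Total printed volume = 30.1 + 27.475 = 57.575 cm³.
Mass = 57.575 × 1.08, so 62.181 g.
Cost = 62.181 g / 1000 × $53/kg = $3.30.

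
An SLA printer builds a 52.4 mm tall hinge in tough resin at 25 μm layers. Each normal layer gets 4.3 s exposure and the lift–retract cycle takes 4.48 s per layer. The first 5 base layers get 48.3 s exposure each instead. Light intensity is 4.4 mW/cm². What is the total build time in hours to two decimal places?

Layers = ⌈52.4/0.025⌉ = 2096.
Bottom layers = 5 × (48.3 + 4.48), so 263.9 s.
Regular layers = 2091 × (4.3 + 4.48), so 18358.98 s.
Total = 263.9 + 18358.98 = 18622.88 s = 5.17 hours.

5.17 hours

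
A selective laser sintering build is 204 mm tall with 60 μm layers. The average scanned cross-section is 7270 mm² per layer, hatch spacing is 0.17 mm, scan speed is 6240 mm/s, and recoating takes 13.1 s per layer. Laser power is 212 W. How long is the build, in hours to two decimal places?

Number of layers: 204 / 0.06 → 3400 (rounded up).
Per-layer scan distance: 7270 / 0.17 → 42764.7 mm.
Laser time per layer: 42764.7 / 6240 → 6.8533 s.
Per-layer time = 6.8533 + 13.1 = 19.9533 s.
Build time = 3400 × 19.9533 = 67841.22 s = 18.84 hours.

18.84 hours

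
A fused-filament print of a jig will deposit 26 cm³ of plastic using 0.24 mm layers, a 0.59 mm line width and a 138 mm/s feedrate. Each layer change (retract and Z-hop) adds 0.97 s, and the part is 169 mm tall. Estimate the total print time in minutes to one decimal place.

33.6 minutes

Bead cross-section = 0.24 × 0.59, so 0.1416 mm².
Toolpath length = 26 cm³ / 0.1416 mm² = 26000 / 0.1416 = 183615.8 mm.
Print-move time = 183615.8 / 138, so 1330.5 s.
Layers = ⌈169/0.24⌉ = 705.
Z-hop total: 705 × 0.97 → 683.85 s.
Total = 1330.5 + 683.85 = 2014.35 s = 33.6 minutes.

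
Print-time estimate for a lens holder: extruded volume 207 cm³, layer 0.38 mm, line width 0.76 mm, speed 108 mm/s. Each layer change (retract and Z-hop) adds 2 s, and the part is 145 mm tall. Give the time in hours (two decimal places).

2.06 hours

Line area = 0.38 × 0.76 = 0.2888 mm².
Path length: 207000 mm³ / 0.2888 mm² → 716759 mm.
Print-move time = 716759 / 108 = 6636.7 s.
Layers = ⌈145/0.38⌉ = 382.
Layer-change overhead: 382 × 2 → 764 s.
Total = 6636.7 + 764 = 7400.7 s = 2.06 hours.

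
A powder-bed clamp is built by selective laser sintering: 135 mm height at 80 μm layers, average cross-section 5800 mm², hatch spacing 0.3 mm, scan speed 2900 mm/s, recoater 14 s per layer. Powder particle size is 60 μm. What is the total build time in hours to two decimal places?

Number of layers: 135 / 0.08 → 1688 (rounded up).
Scan path per layer = 5800 / 0.3 = 19333.3 mm.
Scan time per layer = 19333.3 / 2900, so 6.6667 s.
Time per layer = 6.6667 + 14, so 20.6667 s.
Total: 1688 × 20.6667 s = 34885.3896 s → 9.69 hours.

9.69 hours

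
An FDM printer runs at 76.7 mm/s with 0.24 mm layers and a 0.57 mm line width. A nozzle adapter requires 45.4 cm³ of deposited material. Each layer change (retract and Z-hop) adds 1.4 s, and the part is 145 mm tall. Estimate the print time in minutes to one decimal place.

Extrusion cross-section = 0.24 × 0.57, so 0.1368 mm².
Toolpath length = 45.4 cm³ / 0.1368 mm² = 45400 / 0.1368 = 331871.3 mm.
Time extruding: 331871.3 / 76.7 → 4326.9 s.
Layer count = ceil(145 / 0.24) = 605.
Non-print overhead = 605 × 1.4 = 847 s.
Altogether 4326.9 + 847 = 5173.9 s, i.e. 86.2 minutes.

86.2 minutes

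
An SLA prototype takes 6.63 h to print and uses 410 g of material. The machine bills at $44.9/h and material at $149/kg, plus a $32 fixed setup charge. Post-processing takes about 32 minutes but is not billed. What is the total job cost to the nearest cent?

Machine-time cost = 44.9 × 6.63, so $297.687.
Material charge = 149 × 410/1000 = $61.09.
Adding setup: 297.687 + 61.09 + 32 → 390.777 ≈ $390.78.

$390.78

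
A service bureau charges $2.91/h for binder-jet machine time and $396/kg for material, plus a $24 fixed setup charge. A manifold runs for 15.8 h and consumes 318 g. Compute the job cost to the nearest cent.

Machine cost = 2.91 × 15.8, so $45.978.
Material charge = 396 × 318/1000, so $125.928.
Adding setup: 45.978 + 125.928 + 24 → 195.906 ≈ $195.91.

$195.91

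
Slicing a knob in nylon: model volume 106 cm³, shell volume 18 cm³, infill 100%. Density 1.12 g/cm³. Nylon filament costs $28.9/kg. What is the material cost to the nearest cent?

Volume inside the shell = 106 − 18 = 88 cm³.
Infill volume: 1.00 × 88 → 88 cm³.
Total extruded = 18 + 88 = 106 cm³.
Mass = 106 × 1.12, so 118.72 g.
Cost = 118.72 g / 1000 × $28.9/kg = $3.43.

$3.43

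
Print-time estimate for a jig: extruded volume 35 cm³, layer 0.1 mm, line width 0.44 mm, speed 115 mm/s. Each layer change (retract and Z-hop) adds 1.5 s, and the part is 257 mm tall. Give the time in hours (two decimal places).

2.99 hours

Extrusion cross-section = 0.1 × 0.44, so 0.044 mm².
Total extruded path = 35000/0.044 = 795454.5 mm.
Print-move time = 795454.5 / 115, so 6917 s.
Layer count = ceil(257 / 0.1) = 2570.
Non-print overhead: 2570 × 1.5 → 3855 s.
Altogether 6917 + 3855 = 10772 s, i.e. 2.99 hours.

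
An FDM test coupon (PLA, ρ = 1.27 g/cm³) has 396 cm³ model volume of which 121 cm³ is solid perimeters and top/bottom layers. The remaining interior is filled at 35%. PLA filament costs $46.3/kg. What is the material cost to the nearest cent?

Interior volume = 396 − 121 = 275 cm³.
Deposited infill: 0.35 × 275 → 96.25 cm³.
Deposited volume = 121 + 96.25 = 217.25 cm³.
Mass: 217.25 × 1.27 → 275.9075 g.
Cost = 275.9075 g / 1000 × $46.3/kg = $12.77.

$12.77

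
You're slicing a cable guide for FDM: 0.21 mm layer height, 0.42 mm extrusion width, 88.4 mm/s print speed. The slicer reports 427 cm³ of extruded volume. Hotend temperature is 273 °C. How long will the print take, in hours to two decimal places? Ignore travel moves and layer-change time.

15.21 hours

Extrusion cross-section = 0.21 × 0.42 = 0.0882 mm².
Toolpath length = 427 cm³ / 0.0882 mm² = 427000 / 0.0882 = 4841269.8 mm.
Time extruding = 4841269.8 / 88.4 = 54765.5 s.
That's 54765.5 s → 15.21 hours.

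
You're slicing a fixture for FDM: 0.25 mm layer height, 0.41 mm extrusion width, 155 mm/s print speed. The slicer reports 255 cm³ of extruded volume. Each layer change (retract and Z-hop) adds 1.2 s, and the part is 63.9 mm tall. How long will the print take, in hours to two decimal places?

Line area = 0.25 × 0.41 = 0.1025 mm².
Path length: 255000 mm³ / 0.1025 mm² → 2487804.9 mm.
Extrusion time: 2487804.9 / 155 → 16050.4 s.
Number of layers: 63.9 / 0.25 → 256 (rounded up).
Layer-change overhead = 256 × 1.2, so 307.2 s.
Total = 16050.4 + 307.2 = 16357.6 s = 4.54 hours.

4.54 hours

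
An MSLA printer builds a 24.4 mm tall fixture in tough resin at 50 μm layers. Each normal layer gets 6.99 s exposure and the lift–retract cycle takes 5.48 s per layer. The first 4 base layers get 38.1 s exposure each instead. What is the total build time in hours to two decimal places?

Number of layers: 24.4 / 0.05 → 488 (rounded up).
Base layers = 4 × (38.1 + 5.48), so 174.32 s.
Normal layers = 484 × (6.99 + 5.48) = 6035.48 s.
Sum: 174.32 + 6035.48 = 6209.8 s → 1.72 hours.

1.72 hours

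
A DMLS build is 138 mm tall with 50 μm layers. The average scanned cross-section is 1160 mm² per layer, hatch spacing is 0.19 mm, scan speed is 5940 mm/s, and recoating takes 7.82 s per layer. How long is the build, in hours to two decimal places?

Number of layers: 138 / 0.05 → 2760 (rounded up).
Scan path per layer: 1160 / 0.19 → 6105.3 mm.
Scan time per layer = 6105.3 / 5940, so 1.0278 s.
Time per layer: 1.0278 + 7.82 → 8.8478 s.
Build time = 2760 × 8.8478 = 24419.928 s = 6.78 hours.

6.78 hours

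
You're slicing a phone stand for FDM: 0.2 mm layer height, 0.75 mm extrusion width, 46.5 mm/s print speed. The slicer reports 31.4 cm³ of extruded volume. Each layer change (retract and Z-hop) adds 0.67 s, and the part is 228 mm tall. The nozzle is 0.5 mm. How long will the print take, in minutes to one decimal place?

87.8 minutes

Extrusion cross-section = 0.2 × 0.75, so 0.15 mm².
Total extruded path = 31400/0.15 = 209333.3 mm.
Extrusion time: 209333.3 / 46.5 → 4501.8 s.
Layers = ⌈228/0.2⌉ = 1140.
Non-print overhead: 1140 × 0.67 → 763.8 s.
Altogether 4501.8 + 763.8 = 5265.6 s, i.e. 87.8 minutes.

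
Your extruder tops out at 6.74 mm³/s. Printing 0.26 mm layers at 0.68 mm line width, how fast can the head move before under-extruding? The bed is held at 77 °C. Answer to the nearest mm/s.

Extrusion cross-section = 0.26 × 0.68, so 0.1768 mm².
v_max = Q/A = 6.74/0.1768 = 38.12 mm/s → 38 mm/s.

38 mm/s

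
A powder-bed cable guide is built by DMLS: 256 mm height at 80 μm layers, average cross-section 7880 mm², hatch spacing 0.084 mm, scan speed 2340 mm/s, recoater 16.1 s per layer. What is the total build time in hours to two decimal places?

Layers = ⌈256/0.08⌉ = 3200.
Scan path per layer = 7880 / 0.084 = 93809.5 mm.
Scan time per layer = 93809.5 / 2340, so 40.0895 s.
Per-layer time = 40.0895 + 16.1 = 56.1895 s.
Build time = 3200 × 56.1895 = 179806.4 s = 49.95 hours.

49.95 hours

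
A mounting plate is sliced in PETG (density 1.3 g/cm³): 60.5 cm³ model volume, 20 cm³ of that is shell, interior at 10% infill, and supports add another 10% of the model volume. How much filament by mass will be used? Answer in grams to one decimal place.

39.1 g

Infill region = 60.5 − 20 = 40.5 cm³.
Deposited infill = 0.10 × 40.5 = 4.05 cm³.
Support: 0.10 × 60.5 → 6.05 cm³.
Total printed volume = 20 + 4.05 + 6.05 = 30.1 cm³.
Mass = 30.1 × 1.3, so 39.13 g.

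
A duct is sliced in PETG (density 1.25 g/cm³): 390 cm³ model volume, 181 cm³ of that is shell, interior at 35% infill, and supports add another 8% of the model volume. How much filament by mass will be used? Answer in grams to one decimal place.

Infill region = 390 − 181 = 209 cm³.
Deposited infill = 0.35 × 209 = 73.15 cm³.
Support = 0.08 × 390, so 31.2 cm³.
Deposited volume = 181 + 73.15 + 31.2, so 285.35 cm³.
Mass: 285.35 × 1.25 → 356.6875 g.

356.7 g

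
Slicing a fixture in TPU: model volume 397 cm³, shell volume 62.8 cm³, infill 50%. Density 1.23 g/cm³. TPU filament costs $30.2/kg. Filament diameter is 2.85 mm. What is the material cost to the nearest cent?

$8.54

Infill region = 397 − 62.8, so 334.2 cm³.
Infill volume: 0.50 × 334.2 → 167.1 cm³.
Deposited volume = 62.8 + 167.1, so 229.9 cm³.
Mass: 229.9 × 1.23 → 282.777 g.
At $30.2/kg: 282.777/1000 × 30.2 = $8.54.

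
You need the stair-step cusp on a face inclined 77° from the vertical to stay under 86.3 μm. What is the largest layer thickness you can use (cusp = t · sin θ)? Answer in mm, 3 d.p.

Layer height = cusp / sin(77°) = 0.0863 / 0.9744 = 0.089 mm.

0.089 mm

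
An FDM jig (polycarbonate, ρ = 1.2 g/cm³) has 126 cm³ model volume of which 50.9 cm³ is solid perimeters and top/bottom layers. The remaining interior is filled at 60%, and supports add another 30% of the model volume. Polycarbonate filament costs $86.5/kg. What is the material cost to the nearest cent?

$13.88

Volume inside the shell: 126 − 50.9 → 75.1 cm³.
Infill deposited: 0.60 × 75.1 → 45.06 cm³.
Support = 0.30 × 126, so 37.8 cm³.
Deposited volume = 50.9 + 45.06 + 37.8 = 133.76 cm³.
Mass = 133.76 × 1.2, so 160.512 g.
Cost = 160.512 g / 1000 × $86.5/kg = $13.88.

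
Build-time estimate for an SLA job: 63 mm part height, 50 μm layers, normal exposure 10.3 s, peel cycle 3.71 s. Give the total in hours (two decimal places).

Number of layers: 63 / 0.05 → 1260 (rounded up).
Per-layer time: 10.3 + 3.71 → 14.01 s.
Build time: 1260 × 14.01 s = 17652.6 s, i.e. 4.90 hours.

4.90 hours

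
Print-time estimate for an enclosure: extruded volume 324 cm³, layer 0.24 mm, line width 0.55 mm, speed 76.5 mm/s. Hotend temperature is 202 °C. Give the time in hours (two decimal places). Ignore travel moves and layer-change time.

8.91 hours

Line area = 0.24 × 0.55, so 0.132 mm².
Toolpath length = 324 cm³ / 0.132 mm² = 324000 / 0.132 = 2454545.5 mm.
Time extruding: 2454545.5 / 76.5 → 32085.6 s.
That's 32085.6 s → 8.91 hours.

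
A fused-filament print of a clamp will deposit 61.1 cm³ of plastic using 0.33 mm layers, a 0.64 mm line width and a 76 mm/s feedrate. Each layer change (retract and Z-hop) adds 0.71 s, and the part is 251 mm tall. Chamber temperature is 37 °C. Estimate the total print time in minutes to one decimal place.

72.4 minutes

Bead cross-section: 0.33 × 0.64 → 0.2112 mm².
Total extruded path = 61100/0.2112 = 289299.2 mm.
Print-move time = 289299.2 / 76, so 3806.6 s.
Number of layers: 251 / 0.33 → 761 (rounded up).
Non-print overhead = 761 × 0.71, so 540.31 s.
Altogether 3806.6 + 540.31 = 4346.91 s, i.e. 72.4 minutes.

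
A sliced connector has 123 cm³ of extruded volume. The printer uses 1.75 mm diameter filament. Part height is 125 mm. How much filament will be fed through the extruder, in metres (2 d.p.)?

Cross-section of 1.75 mm filament: π·(1.75/2)² = 2.4053 mm².
L = 123000 mm³ / 2.4053 mm² = 51137.07 mm, i.e. 51.14 m.

51.14 m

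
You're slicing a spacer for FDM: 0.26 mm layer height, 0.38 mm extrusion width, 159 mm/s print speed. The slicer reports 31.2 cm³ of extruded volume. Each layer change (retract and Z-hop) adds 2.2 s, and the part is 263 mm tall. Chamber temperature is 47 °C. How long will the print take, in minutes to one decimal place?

Bead cross-section = 0.26 × 0.38 = 0.0988 mm².
Toolpath length = 31.2 cm³ / 0.0988 mm² = 31200 / 0.0988 = 315789.5 mm.
Extrusion time: 315789.5 / 159 → 1986.1 s.
Number of layers: 263 / 0.26 → 1012 (rounded up).
Z-hop total = 1012 × 2.2 = 2226.4 s.
Altogether 1986.1 + 2226.4 = 4212.5 s, i.e. 70.2 minutes.

70.2 minutes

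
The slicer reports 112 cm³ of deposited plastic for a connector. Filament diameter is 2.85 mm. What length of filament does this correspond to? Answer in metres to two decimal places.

17.56 m

Cross-section of 2.85 mm filament: π·(2.85/2)² = 6.3794 mm².
L = 112000 mm³ / 6.3794 mm² = 17556.51 mm, i.e. 17.56 m.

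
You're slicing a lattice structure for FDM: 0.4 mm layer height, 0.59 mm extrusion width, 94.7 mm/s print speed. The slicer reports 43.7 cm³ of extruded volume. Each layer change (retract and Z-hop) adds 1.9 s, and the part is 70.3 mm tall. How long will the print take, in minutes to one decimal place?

Line area: 0.4 × 0.59 → 0.236 mm².
Total extruded path = 43700/0.236 = 185169.5 mm.
Extrusion time: 185169.5 / 94.7 → 1955.3 s.
Layer count = ceil(70.3 / 0.4) = 176.
Z-hop total = 176 × 1.9 = 334.4 s.
Total = 1955.3 + 334.4 = 2289.7 s = 38.2 minutes.

38.2 minutes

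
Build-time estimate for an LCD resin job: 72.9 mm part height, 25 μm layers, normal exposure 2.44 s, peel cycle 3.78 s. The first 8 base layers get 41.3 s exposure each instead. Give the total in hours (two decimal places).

5.12 hours

Layer count = ceil(72.9 / 0.025) = 2916.
Base layers = 8 × (41.3 + 3.78), so 360.64 s.
Remaining layers = 2908 × (2.44 + 3.78) = 18087.76 s.
Total = 360.64 + 18087.76 = 18448.4 s = 5.12 hours.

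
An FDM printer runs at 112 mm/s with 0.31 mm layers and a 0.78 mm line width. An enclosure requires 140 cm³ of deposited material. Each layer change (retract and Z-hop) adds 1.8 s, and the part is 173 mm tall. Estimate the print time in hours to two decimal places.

1.72 hours

Extrusion cross-section: 0.31 × 0.78 → 0.2418 mm².
Total extruded path = 140000/0.2418 = 578990.9 mm.
Time extruding = 578990.9 / 112 = 5169.6 s.
Layers = ⌈173/0.31⌉ = 559.
Layer-change overhead = 559 × 1.8 = 1006.2 s.
Total = 5169.6 + 1006.2 = 6175.8 s = 1.72 hours.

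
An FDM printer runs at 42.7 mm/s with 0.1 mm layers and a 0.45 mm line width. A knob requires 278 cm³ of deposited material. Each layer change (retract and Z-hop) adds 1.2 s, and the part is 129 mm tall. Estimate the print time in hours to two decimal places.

Extrusion cross-section: 0.1 × 0.45 → 0.045 mm².
Path length: 278000 mm³ / 0.045 mm² → 6177777.8 mm.
Print-move time = 6177777.8 / 42.7, so 144678.6 s.
Number of layers: 129 / 0.1 → 1290 (rounded up).
Layer-change overhead: 1290 × 1.2 → 1548 s.
Altogether 144678.6 + 1548 = 146226.6 s, i.e. 40.62 hours.

40.62 hours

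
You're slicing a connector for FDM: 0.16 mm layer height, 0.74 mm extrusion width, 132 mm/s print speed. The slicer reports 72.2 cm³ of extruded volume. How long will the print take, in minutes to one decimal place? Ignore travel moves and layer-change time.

Line area = 0.16 × 0.74 = 0.1184 mm².
Total extruded path = 72200/0.1184 = 609797.3 mm.
Print-move time = 609797.3 / 132 = 4619.7 s.
4619.7 s = 77.0 minutes.

77.0 minutes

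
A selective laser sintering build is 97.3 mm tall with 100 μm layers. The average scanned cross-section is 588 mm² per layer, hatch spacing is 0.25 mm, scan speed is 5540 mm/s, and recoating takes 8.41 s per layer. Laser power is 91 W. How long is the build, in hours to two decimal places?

Layers = ⌈97.3/0.1⌉ = 973.
Scan path per layer: 588 / 0.25 → 2352 mm.
Scan time per layer = 2352 / 5540, so 0.4245 s.
Layer cycle = 0.4245 + 8.41 = 8.8345 s.
973 layers × 8.8345 s/layer = 8595.9685 s, i.e. 2.39 hours.

2.39 hours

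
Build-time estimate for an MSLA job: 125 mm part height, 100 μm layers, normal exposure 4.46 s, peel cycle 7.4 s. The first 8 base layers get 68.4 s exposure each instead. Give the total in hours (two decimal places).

4.26 hours

Layers = ⌈125/0.1⌉ = 1250.
Base layers = 8 × (68.4 + 7.4), so 606.4 s.
Regular layers: 1242 × (4.46 + 7.4) → 14730.12 s.
Total = 606.4 + 14730.12 = 15336.52 s = 4.26 hours.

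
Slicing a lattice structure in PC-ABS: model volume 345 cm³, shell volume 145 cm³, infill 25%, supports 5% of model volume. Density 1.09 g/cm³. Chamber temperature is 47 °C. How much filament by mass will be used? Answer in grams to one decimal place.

231.4 g

Volume inside the shell: 345 − 145 → 200 cm³.
Infill volume = 0.25 × 200, so 50 cm³.
Support = 0.05 × 345 = 17.25 cm³.
Total printed volume = 145 + 50 + 17.25, so 212.25 cm³.
Mass = 212.25 × 1.09 = 231.3525 g.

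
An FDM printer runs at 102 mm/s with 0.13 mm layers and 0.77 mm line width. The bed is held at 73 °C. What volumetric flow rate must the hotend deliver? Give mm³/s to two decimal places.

10.21

Extrusion cross-section = 0.13 × 0.77, so 0.1001 mm².
Q = v·A = 102 × 0.1001 = 10.21 mm³/s.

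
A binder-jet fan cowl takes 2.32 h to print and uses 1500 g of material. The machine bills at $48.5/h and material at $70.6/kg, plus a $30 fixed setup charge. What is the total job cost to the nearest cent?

$248.42

Machine cost: 48.5 × 2.32 → $112.52.
Material cost = 70.6 × 1500/1000 = $105.90.
Adding setup: 112.52 + 105.90 + 30 → $248.42.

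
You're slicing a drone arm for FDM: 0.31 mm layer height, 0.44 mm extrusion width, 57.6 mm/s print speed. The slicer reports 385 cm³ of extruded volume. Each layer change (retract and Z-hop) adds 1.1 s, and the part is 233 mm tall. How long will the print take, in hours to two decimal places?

Bead cross-section: 0.31 × 0.44 → 0.1364 mm².
Toolpath length = 385 cm³ / 0.1364 mm² = 385000 / 0.1364 = 2822580.6 mm.
Time extruding = 2822580.6 / 57.6, so 49003.1 s.
Number of layers: 233 / 0.31 → 752 (rounded up).
Z-hop total = 752 × 1.1 = 827.2 s.
Total = 49003.1 + 827.2 = 49830.3 s = 13.84 hours.

13.84 hours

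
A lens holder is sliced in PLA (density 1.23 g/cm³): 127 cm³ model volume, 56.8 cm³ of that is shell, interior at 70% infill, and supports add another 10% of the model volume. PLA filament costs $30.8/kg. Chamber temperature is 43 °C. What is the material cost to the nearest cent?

Volume inside the shell = 127 − 56.8 = 70.2 cm³.
Infill volume = 0.70 × 70.2, so 49.14 cm³.
Support: 0.10 × 127 → 12.7 cm³.
Deposited volume: 56.8 + 49.14 + 12.7 → 118.64 cm³.
Mass: 118.64 × 1.23 → 145.9272 g.
Cost = 145.9272 g / 1000 × $30.8/kg = $4.49.

$4.49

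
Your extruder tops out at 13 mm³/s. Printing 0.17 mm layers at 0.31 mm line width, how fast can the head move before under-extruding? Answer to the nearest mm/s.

A = 0.17 × 0.31, so 0.0527 mm².
v_max = Q/A = 13/0.0527 = 246.68 mm/s → 247 mm/s.

247 mm/s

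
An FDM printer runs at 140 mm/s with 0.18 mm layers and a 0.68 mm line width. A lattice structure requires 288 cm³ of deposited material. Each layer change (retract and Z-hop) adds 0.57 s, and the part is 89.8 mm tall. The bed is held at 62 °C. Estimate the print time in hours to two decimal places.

4.75 hours

Bead cross-section = 0.18 × 0.68, so 0.1224 mm².
Total extruded path = 288000/0.1224 = 2352941.2 mm.
Time extruding = 2352941.2 / 140, so 16806.7 s.
Number of layers: 89.8 / 0.18 → 499 (rounded up).
Non-print overhead = 499 × 0.57, so 284.43 s.
Altogether 16806.7 + 284.43 = 17091.13 s, i.e. 4.75 hours.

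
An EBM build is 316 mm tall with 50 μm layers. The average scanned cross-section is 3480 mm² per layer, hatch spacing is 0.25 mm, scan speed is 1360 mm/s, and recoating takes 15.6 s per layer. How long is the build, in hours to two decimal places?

Number of layers: 316 / 0.05 → 6320 (rounded up).
Scan path per layer = 3480 / 0.25, so 13920 mm.
Scan time per layer = 13920 / 1360, so 10.2353 s.
Per-layer time: 10.2353 + 15.6 → 25.8353 s.
Build time = 6320 × 25.8353 = 163279.096 s = 45.36 hours.

45.36 hours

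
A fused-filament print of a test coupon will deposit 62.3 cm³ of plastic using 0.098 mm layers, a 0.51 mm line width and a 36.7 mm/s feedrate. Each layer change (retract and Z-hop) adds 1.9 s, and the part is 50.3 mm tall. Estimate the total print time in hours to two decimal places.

9.71 hours

Line area = 0.098 × 0.51, so 0.04998 mm².
Path length: 62300 mm³ / 0.04998 mm² → 1246498.6 mm.
Time extruding = 1246498.6 / 36.7 = 33964.5 s.
Layer count = ceil(50.3 / 0.098) = 514.
Non-print overhead = 514 × 1.9, so 976.6 s.
Total = 33964.5 + 976.6 = 34941.1 s = 9.71 hours.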